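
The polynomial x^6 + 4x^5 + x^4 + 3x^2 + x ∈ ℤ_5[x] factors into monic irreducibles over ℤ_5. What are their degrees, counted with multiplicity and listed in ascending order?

Write h(x) = x^6 + 4x^5 + x^4 + 3x^2 + x.
Roots in ℤ_5: h(0) = 0 → root; h(1) = 0 → root; h(2) = 2; h(3) = 2; h(4) = 0 → root.
Linear factors from roots: (x), (x + 4), (x + 1).
Complete factorization: h(x) = (x)·(x + 4)·(x + 1)^2·(x^2 + 3x + 4).
Factor degrees with multiplicity: 1 + 1 + 1 + 1 + 2 = 6.

1, 1, 1, 1, 2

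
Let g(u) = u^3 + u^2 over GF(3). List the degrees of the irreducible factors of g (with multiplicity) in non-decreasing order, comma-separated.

Roots in GF(3): g(0) = 0 → root; g(1) = 2; g(2) = 0 → root.
Linear factors from roots: (u), (u + 1).
Complete factorization: g(u) = (u + 1)·(u)^2.
Factor degrees with multiplicity: 1 + 1 + 1 = 3.

1, 1, 1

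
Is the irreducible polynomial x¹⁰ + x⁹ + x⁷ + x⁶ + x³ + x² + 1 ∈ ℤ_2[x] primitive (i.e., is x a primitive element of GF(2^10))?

No

Write f(x) = x¹⁰ + x⁹ + x⁷ + x⁶ + x³ + x² + 1.
|GF(2^10)^×| = 2^10 − 1 = 1023. Prime factorization: 1023 = 3·11·31.
f is primitive ⇔ x has order 1023 in GF(2)[x]/(f), i.e. x^(1023/q) ≠ 1 for each prime q | 1023.
x^(341) mod f = 1
x^(93) mod f = x⁸ + x⁷ + x⁶ + x⁵ + x⁴ + x² + x + 1.
x^(33) mod f = x⁹ + x⁵ + x³ + x + 1.
Since x^(341) = 1, the order of x divides 341 < 1023; not primitive.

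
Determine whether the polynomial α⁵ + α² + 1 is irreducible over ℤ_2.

Write h(α) = α⁵ + α² + 1.
Check for roots in ℤ_2: h(0) = 1; h(1) = 1.
No roots, so no linear factors.
Monic irreducibles of degree 2 over GF(2): α² + α + 1.
None of them divide h (all give nonzero remainder).
No irreducible factor of degree ≤ 2 exists, so h is irreducible over GF(2).

Yes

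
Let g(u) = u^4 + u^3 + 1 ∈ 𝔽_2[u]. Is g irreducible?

Check for roots in 𝔽_2: g(0) = 1; g(1) = 1.
No roots, so no linear factors.
Monic irreducibles of degree 2 over GF(2): u^2 + u + 1.
None of them divide g (all give nonzero remainder).
No irreducible factor of degree ≤ 2 exists, so g is irreducible over GF(2).

Yes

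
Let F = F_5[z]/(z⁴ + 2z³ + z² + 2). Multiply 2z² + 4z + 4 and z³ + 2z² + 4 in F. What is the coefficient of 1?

Multiply in F_5[z]: (2z² + 4z + 4)·(z³ + 2z² + 4) = 2z⁵ + 3z⁴ + 2z³ + z² + z + 1.
Reduce using z⁴ ≡ 3z³ + 4z² + 3 (mod z⁴ + 2z³ + z² + 2).
Reduced: 2z³ + 2z² + 2z + 3.

3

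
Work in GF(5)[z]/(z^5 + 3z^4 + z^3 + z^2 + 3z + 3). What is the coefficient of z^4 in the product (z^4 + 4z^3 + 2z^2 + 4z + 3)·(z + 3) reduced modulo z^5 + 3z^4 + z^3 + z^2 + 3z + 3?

Multiply in GF(5)[z]: (z^4 + 4z^3 + 2z^2 + 4z + 3)·(z + 3) = z^5 + 2z^4 + 4z^3 + 4.
Reduce using z^5 ≡ 2z^4 + 4z^3 + 4z^2 + 2z + 2 (mod z^5 + 3z^4 + z^3 + z^2 + 3z + 3).
Reduced: 4z^4 + 3z^3 + 4z^2 + 2z + 1.

4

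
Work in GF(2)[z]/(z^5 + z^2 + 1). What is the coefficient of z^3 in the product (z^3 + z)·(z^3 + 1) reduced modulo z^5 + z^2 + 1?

0

Multiply in GF(2)[z]: (z^3 + z)·(z^3 + 1) = z^6 + z^4 + z^3 + z.
Reduce using z^5 ≡ z^2 + 1 (mod z^5 + z^2 + 1).
Reduced: z^4.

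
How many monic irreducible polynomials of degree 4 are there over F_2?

By the necklace-counting formula, N_2(4) = (1/4) Σ_{d|4} μ(4/d)·2^d.
Divisors of 4: 1, 2, 4; μ(4/d) for each: 0, -1, 1.
Σ = − 2^2 + 2^4 = 12.
N = 12/4 = 3.

3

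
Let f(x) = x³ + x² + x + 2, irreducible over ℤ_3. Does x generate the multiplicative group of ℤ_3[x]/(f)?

No

|GF(3^3)^×| = 3^3 − 1 = 26. Prime factorization: 26 = 2·13.
f is primitive ⇔ x has order 26 in GF(3)[x]/(f), i.e. x^(26/q) ≠ 1 for each prime q | 26.
x^(13) mod f = 1
x^(2) mod f = x².
Since x^(13) = 1, the order of x divides 13 < 26; not primitive.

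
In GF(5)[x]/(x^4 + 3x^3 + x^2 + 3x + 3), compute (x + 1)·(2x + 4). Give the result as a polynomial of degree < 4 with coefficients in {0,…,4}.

Multiply in GF(5)[x]: (x + 1)·(2x + 4) = 2x^2 + x + 4.
Reduced: 2x^2 + x + 4.

2x^2 + x + 4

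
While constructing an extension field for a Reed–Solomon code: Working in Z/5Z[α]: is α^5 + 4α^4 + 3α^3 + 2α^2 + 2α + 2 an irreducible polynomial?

Write h(α) = α^5 + 4α^4 + 3α^3 + 2α^2 + 2α + 2.
Check for roots in Z/5Z: h(0) = 2; h(1) = 4; h(2) = 4; h(3) = 4; h(4) = 2.
No roots, so no linear factors.
Degree-2 irreducible divisors: test the 10 monic irreducibles of degree 2 over GF(5).
None of them divide h (all give nonzero remainder).
No irreducible factor of degree ≤ 2 exists, so h is irreducible over GF(5).

Yes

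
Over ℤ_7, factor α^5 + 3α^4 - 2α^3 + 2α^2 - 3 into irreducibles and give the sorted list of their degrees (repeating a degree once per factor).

Write g(α) = α^5 + 3α^4 - 2α^3 + 2α^2 - 3.
Complete factorization: g(α) = (α^5 + 3α^4 - 2α^3 + 2α^2 - 3).
Factor degrees with multiplicity: 5 = 5.

5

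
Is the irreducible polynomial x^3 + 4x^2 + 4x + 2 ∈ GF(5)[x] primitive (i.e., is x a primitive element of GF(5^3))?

Yes

Write f(x) = x^3 + 4x^2 + 4x + 2.
|GF(5^3)^×| = 5^3 − 1 = 124. Prime factorization: 124 = 2^2·31.
f is primitive ⇔ x has order 124 in GF(5)[x]/(f), i.e. x^(124/q) ≠ 1 for each prime q | 124.
x^(62) mod f = 4.
x^(4) mod f = 2x^2 + 4x + 3.
None equal 1, so x has full order 124; f is primitive.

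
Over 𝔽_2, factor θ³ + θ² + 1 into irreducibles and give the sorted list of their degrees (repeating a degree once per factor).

Write g(θ) = θ³ + θ² + 1.
Roots in 𝔽_2: g(0) = 1; g(1) = 1.
Complete factorization: g(θ) = (θ³ + θ² + 1).
Factor degrees with multiplicity: 3 = 3.

3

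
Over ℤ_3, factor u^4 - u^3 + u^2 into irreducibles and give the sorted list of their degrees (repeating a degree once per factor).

Write g(u) = u^4 - u^3 + u^2.
Roots in ℤ_3: g(0) = 0 → root; g(1) = 1; g(2) = 0 → root.
Linear factors from roots: (u), (u + 1).
Complete factorization: g(u) = (u)^2·(u + 1)^2.
Factor degrees with multiplicity: 1 + 1 + 1 + 1 = 4.

1, 1, 1, 1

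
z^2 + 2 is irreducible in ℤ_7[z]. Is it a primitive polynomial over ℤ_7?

No

Write f(z) = z^2 + 2.
|GF(7^2)^×| = 7^2 − 1 = 48. Prime factorization: 48 = 2^4·3.
f is primitive ⇔ z has order 48 in GF(7)[z]/(f), i.e. z^(48/q) ≠ 1 for each prime q | 48.
z^(24) mod f = 1
z^(16) mod f = 4.
Since z^(24) = 1, the order of z divides 24 < 48; not primitive.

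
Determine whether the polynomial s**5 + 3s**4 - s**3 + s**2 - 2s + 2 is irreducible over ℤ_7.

Write h(s) = s**5 + 3s**4 - s**3 + s**2 - 2s + 2.
Check for roots in ℤ_7: h(0) = 2; h(1) = 4; h(2) = 4; h(3) = 2; h(4) = 2; h(5) = 6; h(6) = 1.
No roots, so no linear factors.
Degree-2 irreducible divisors: test the 21 monic irreducibles of degree 2 over GF(7).
None of them divide h (all give nonzero remainder).
No irreducible factor of degree ≤ 2 exists, so h is irreducible over GF(7).

Yes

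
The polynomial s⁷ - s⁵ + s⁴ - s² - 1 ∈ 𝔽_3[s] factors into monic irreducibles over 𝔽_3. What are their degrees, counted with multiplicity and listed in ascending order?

7

Write f(s) = s⁷ - s⁵ + s⁴ - s² - 1.
Roots in 𝔽_3: f(0) = 2; f(1) = 2; f(2) = 2.
Complete factorization: f(s) = (s⁷ - s⁵ + s⁴ - s² - 1).
Factor degrees with multiplicity: 7 = 7.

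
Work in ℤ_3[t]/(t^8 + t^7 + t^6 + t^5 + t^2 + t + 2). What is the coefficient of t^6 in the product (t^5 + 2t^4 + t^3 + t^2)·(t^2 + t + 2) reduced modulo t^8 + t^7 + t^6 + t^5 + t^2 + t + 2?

Multiply in ℤ_3[t]: (t^5 + 2t^4 + t^3 + t^2)·(t^2 + t + 2) = t^7 + 2t^5 + 2t^2.
Reduced: t^7 + 2t^5 + 2t^2.

0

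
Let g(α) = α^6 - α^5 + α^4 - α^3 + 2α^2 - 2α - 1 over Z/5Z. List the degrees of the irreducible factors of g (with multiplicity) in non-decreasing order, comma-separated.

Roots in Z/5Z: g(0) = 4; g(1) = 4; g(2) = 3; g(3) = 1; g(4) = 2.
Complete factorization: g(α) = (α^6 - α^5 + α^4 - α^3 + 2α^2 - 2α - 1).
Factor degrees with multiplicity: 6 = 6.

6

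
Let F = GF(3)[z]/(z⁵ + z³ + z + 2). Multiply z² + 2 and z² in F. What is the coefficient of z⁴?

1

Multiply in GF(3)[z]: (z² + 2)·(z²) = z⁴ + 2z².
Reduced: z⁴ + 2z².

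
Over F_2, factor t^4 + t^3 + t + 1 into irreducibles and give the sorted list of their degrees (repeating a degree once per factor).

1, 1, 2

Write g(t) = t^4 + t^3 + t + 1.
Roots in F_2: g(0) = 1; g(1) = 0 → root.
Linear factors from roots: (t + 1).
Complete factorization: g(t) = (t + 1)^2·(t^2 + t + 1).
Factor degrees with multiplicity: 1 + 1 + 2 = 4.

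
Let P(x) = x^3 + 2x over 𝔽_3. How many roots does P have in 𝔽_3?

Evaluate at each of the 3 elements of 𝔽_3:
P(0) = 0 → root; P(1) = 0 → root; P(2) = 0 → root.
Roots: {0, 1, 2}.

3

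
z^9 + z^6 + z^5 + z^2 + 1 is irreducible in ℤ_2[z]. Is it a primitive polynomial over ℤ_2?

No

Write f(z) = z^9 + z^6 + z^5 + z^2 + 1.
|GF(2^9)^×| = 2^9 − 1 = 511. Prime factorization: 511 = 7·73.
f is primitive ⇔ z has order 511 in GF(2)[z]/(f), i.e. z^(511/q) ≠ 1 for each prime q | 511.
z^(73) mod f = 1
z^(7) mod f = z^7.
Since z^(73) = 1, the order of z divides 73 < 511; not primitive.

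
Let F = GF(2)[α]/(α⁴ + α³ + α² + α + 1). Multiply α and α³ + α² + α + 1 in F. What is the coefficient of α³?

Multiply in GF(2)[α]: (α)·(α³ + α² + α + 1) = α⁴ + α³ + α² + α.
Reduce using α⁴ ≡ α³ + α² + α + 1 (mod α⁴ + α³ + α² + α + 1).
Reduced: 1.

0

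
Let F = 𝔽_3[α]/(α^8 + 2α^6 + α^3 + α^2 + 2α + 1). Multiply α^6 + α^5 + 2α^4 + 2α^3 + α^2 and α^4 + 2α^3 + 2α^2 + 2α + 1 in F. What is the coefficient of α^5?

1

Multiply in 𝔽_3[α]: (α^6 + α^5 + 2α^4 + 2α^3 + α^2)·(α^4 + 2α^3 + 2α^2 + 2α + 1) = α^10 + α^7 + 2α^5 + 2α^4 + α^3 + α^2.
Reduce using α^8 ≡ α^6 + 2α^3 + 2α^2 + α + 2 (mod α^8 + 2α^6 + α^3 + α^2 + 2α + 1).
Reduced: α^7 + α^6 + α^5 + α^4 + α^3 + 2α^2 + α + 2.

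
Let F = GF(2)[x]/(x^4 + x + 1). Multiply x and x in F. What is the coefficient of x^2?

1

Multiply in GF(2)[x]: (x)·(x) = x^2.
Reduced: x^2.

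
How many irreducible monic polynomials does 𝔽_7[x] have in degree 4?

x^(7^4) − x is the product of all monic irreducibles of degree dividing 4; Möbius inversion gives N = (1/4) Σ μ(4/d)·7^d.
Divisors of 4: 1, 2, 4; μ(4/d) for each: 0, -1, 1.
Σ = − 7^2 + 7^4 = 2352.
N = 2352/4 = 588.

588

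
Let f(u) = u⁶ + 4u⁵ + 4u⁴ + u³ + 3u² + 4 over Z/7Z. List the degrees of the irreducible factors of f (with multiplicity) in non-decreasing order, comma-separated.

1, 1, 4

Linear factors from roots: (u + 5), (u + 1).
Complete factorization: f(u) = (u + 1)·(u + 5)·(u⁴ + 5u³ + 4u² + u + 5).
Factor degrees with multiplicity: 1 + 1 + 4 = 6.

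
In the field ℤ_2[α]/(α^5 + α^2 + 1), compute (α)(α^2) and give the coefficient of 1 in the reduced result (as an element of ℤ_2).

0

Multiply in ℤ_2[α]: (α)·(α^2) = α^3.
Reduced: α^3.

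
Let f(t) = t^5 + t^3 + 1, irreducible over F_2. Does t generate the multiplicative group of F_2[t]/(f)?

Yes

|GF(2^5)^×| = 2^5 − 1 = 31. Prime factorization: 31 = 31.
f is primitive ⇔ t has order 31 in GF(2)[t]/(f), i.e. t^(31/q) ≠ 1 for each prime q | 31.
t^(1) mod f = t.
None equal 1, so t has full order 31; f is primitive.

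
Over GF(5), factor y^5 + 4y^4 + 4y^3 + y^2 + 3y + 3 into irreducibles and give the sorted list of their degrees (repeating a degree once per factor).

Write g(y) = y^5 + 4y^4 + 4y^3 + y^2 + 3y + 3.
Roots in GF(5): g(0) = 3; g(1) = 1; g(2) = 1; g(3) = 1; g(4) = 0 → root.
Linear factors from roots: (y + 1).
Complete factorization: g(y) = (y + 1)·(y^2 + y + 1)·(y^2 + 2y + 3).
Factor degrees with multiplicity: 1 + 2 + 2 = 5.

1, 2, 2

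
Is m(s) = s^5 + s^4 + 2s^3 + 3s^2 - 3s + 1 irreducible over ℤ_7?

Yes

Check for roots in ℤ_7: m(0) = 1; m(1) = 5; m(2) = 1; m(3) = 5; m(4) = 3; m(5) = 1; m(6) = 5.
No roots, so no linear factors.
Degree-2 irreducible divisors: test the 21 monic irreducibles of degree 2 over GF(7).
None of them divide m (all give nonzero remainder).
No irreducible factor of degree ≤ 2 exists, so m is irreducible over GF(7).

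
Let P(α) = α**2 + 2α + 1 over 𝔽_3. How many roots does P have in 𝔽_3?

Evaluate at each of the 3 elements of 𝔽_3:
P(0) = 1; P(1) = 1; P(2) = 0 → root.
Roots: {2}.

1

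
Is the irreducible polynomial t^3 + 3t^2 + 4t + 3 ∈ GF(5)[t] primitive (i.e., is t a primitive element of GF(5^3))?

Write f(t) = t^3 + 3t^2 + 4t + 3.
|GF(5^3)^×| = 5^3 − 1 = 124. Prime factorization: 124 = 2^2·31.
f is primitive ⇔ t has order 124 in GF(5)[t]/(f), i.e. t^(124/q) ≠ 1 for each prime q | 124.
t^(62) mod f = 4.
t^(4) mod f = 4t + 4.
None equal 1, so t has full order 124; f is primitive.

Yes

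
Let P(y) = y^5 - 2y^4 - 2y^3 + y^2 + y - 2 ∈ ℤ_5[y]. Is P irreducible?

Check for roots in ℤ_5: P(0) = 3; P(1) = 2; P(2) = 3; P(3) = 2; P(4) = 2.
No roots, so no linear factors.
Degree-2 irreducible divisors: test the 10 monic irreducibles of degree 2 over GF(5).
None of them divide P (all give nonzero remainder).
No irreducible factor of degree ≤ 2 exists, so P is irreducible over GF(5).

Yes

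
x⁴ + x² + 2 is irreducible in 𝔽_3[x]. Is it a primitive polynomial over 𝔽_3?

Write f(x) = x⁴ + x² + 2.
|GF(3^4)^×| = 3^4 − 1 = 80. Prime factorization: 80 = 2^4·5.
f is primitive ⇔ x has order 80 in GF(3)[x]/(f), i.e. x^(80/q) ≠ 1 for each prime q | 80.
x^(40) mod f = 2.
x^(16) mod f = 1
Since x^(16) = 1, the order of x divides 16 < 80; not primitive.

No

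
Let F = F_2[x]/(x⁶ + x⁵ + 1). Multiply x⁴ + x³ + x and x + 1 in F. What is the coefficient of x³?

Multiply in F_2[x]: (x⁴ + x³ + x)·(x + 1) = x⁵ + x³ + x² + x.
Reduced: x⁵ + x³ + x² + x.

1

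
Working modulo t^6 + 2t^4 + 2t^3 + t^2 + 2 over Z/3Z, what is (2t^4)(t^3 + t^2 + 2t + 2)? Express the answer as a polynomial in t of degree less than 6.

Multiply in Z/3Z[t]: (2t^4)·(t^3 + t^2 + 2t + 2) = 2t^7 + 2t^6 + t^5 + t^4.
Reduce using t^6 ≡ t^4 + t^3 + 2t^2 + 1 (mod t^6 + 2t^4 + 2t^3 + t^2 + 2).
Reduced: 2t^4 + t^2 + 2t + 2.

2t^4 + t^2 + 2t + 2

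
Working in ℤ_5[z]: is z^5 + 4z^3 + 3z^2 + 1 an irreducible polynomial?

Write P(z) = z^5 + 4z^3 + 3z^2 + 1.
Check for roots in ℤ_5: P(0) = 1; P(1) = 4; P(2) = 2; P(3) = 4; P(4) = 4.
No roots, so no linear factors.
Degree-2 irreducible divisors: test the 10 monic irreducibles of degree 2 over GF(5).
None of them divide P (all give nonzero remainder).
No irreducible factor of degree ≤ 2 exists, so P is irreducible over GF(5).

Yes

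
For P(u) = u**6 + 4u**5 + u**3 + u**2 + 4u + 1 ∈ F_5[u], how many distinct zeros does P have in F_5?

1

Evaluate at each of the 5 elements of F_5:
P(0) = 1; P(1) = 2; P(2) = 3; P(3) = 0 → root; P(4) = 4.
Roots: {3}.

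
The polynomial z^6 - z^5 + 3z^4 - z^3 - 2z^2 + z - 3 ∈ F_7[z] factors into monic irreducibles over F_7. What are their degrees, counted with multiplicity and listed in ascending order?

1, 1, 1, 1, 1, 1

Write f(z) = z^6 - z^5 + 3z^4 - z^3 - 2z^2 + z - 3.
Linear factors from roots: (z - 2), (z + 3), (z + 1).
Complete factorization: f(z) = (z + 3)·(z + 1)^2·(z - 2)^3.
Factor degrees with multiplicity: 1 + 1 + 1 + 1 + 1 + 1 = 6.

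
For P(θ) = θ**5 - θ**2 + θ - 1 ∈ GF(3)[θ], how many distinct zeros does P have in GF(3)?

1

Evaluate at each of the 3 elements of GF(3):
P(0) = 2; P(1) = 0 → root; P(2) = 2.
Roots: {1}.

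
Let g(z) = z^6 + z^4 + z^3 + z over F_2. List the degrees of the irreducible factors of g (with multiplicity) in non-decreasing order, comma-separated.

Roots in F_2: g(0) = 0 → root; g(1) = 0 → root.
Linear factors from roots: (z), (z + 1).
Complete factorization: g(z) = (z)·(z + 1)^3·(z^2 + z + 1).
Factor degrees with multiplicity: 1 + 1 + 1 + 1 + 2 = 6.

1, 1, 1, 1, 2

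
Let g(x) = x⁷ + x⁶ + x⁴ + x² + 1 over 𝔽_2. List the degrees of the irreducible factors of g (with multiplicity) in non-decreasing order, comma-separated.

7

Roots in 𝔽_2: g(0) = 1; g(1) = 1.
Complete factorization: g(x) = (x⁷ + x⁶ + x⁴ + x² + 1).
Factor degrees with multiplicity: 7 = 7.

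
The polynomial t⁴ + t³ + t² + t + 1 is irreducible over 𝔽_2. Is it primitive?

No

Write f(t) = t⁴ + t³ + t² + t + 1.
|GF(2^4)^×| = 2^4 − 1 = 15. Prime factorization: 15 = 3·5.
f is primitive ⇔ t has order 15 in GF(2)[t]/(f), i.e. t^(15/q) ≠ 1 for each prime q | 15.
t^(5) mod f = 1
t^(3) mod f = t³.
Since t^(5) = 1, the order of t divides 5 < 15; not primitive.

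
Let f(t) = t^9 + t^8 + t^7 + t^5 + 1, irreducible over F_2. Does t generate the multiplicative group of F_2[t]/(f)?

No

|GF(2^9)^×| = 2^9 − 1 = 511. Prime factorization: 511 = 7·73.
f is primitive ⇔ t has order 511 in GF(2)[t]/(f), i.e. t^(511/q) ≠ 1 for each prime q | 511.
t^(73) mod f = 1
t^(7) mod f = t^7.
Since t^(73) = 1, the order of t divides 73 < 511; not primitive.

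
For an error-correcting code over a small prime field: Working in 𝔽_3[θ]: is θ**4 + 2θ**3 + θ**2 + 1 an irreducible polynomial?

Yes

Write h(θ) = θ**4 + 2θ**3 + θ**2 + 1.
Check for roots in 𝔽_3: h(0) = 1; h(1) = 2; h(2) = 1.
No roots, so no linear factors.
Monic irreducibles of degree 2 over GF(3): θ**2 + 1, θ**2 + θ + 2, θ**2 + 2θ + 2.
None of them divide h (all give nonzero remainder).
No irreducible factor of degree ≤ 2 exists, so h is irreducible over GF(3).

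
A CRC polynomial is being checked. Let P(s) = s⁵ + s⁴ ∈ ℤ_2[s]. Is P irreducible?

No

Check for roots in ℤ_2: P(0) = 0 → root; P(1) = 0 → root.
P(0) = 0, so (s) divides P(s); P is reducible.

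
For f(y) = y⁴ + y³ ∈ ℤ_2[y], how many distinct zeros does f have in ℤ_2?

2

Evaluate at each of the 2 elements of ℤ_2:
f(0) = 0 → root; f(1) = 0 → root.
Roots: {0, 1}.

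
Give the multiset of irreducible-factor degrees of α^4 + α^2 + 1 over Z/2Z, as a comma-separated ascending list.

Write g(α) = α^4 + α^2 + 1.
Roots in Z/2Z: g(0) = 1; g(1) = 1.
Complete factorization: g(α) = (α^2 + α + 1)^2.
Factor degrees with multiplicity: 2 + 2 = 4.

2, 2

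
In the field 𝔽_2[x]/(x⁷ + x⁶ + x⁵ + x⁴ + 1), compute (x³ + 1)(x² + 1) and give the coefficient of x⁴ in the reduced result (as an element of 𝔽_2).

Multiply in 𝔽_2[x]: (x³ + 1)·(x² + 1) = x⁵ + x³ + x² + 1.
Reduced: x⁵ + x³ + x² + 1.

0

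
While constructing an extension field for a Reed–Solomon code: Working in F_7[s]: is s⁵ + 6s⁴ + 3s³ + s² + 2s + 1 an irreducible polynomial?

No

Write f(s) = s⁵ + 6s⁴ + 3s³ + s² + 2s + 1.
Check for roots in F_7: f(0) = 1; f(1) = 0 → root; f(2) = 0 → root; f(3) = 0 → root; f(4) = 5; f(5) = 6; f(6) = 2.
f(1) = 0, so (s − 1) divides f(s); f is reducible.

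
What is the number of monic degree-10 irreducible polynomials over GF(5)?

The number of monic irreducibles of degree 10 over GF(5) is (1/10)·Σ_{d∣10} μ(10/d) 5^d.
Divisors of 10: 1, 2, 5, 10; μ(10/d) for each: 1, -1, -1, 1.
Σ = 5^1 − 5^2 − 5^5 + 5^10 = 9762480.
N = 9762480/10 = 976248.

976248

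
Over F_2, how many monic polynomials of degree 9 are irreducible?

x^(2^9) − x is the product of all monic irreducibles of degree dividing 9; Möbius inversion gives N = (1/9) Σ μ(9/d)·2^d.
Divisors of 9: 1, 3, 9; μ(9/d) for each: 0, -1, 1.
Σ = − 2^3 + 2^9 = 504.
N = 504/9 = 56.

56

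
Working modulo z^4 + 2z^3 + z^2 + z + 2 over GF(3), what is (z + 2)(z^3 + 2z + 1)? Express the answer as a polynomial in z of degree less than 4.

Multiply in GF(3)[z]: (z + 2)·(z^3 + 2z + 1) = z^4 + 2z^3 + 2z^2 + 2z + 2.
Reduce using z^4 ≡ z^3 + 2z^2 + 2z + 1 (mod z^4 + 2z^3 + z^2 + z + 2).
Reduced: z^2 + z.

z^2 + z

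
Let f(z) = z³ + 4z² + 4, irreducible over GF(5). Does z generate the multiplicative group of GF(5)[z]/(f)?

|GF(5^3)^×| = 5^3 − 1 = 124. Prime factorization: 124 = 2^2·31.
f is primitive ⇔ z has order 124 in GF(5)[z]/(f), i.e. z^(124/q) ≠ 1 for each prime q | 124.
z^(62) mod f = 1
z^(4) mod f = z² + z + 1.
Since z^(62) = 1, the order of z divides 62 < 124; not primitive.

No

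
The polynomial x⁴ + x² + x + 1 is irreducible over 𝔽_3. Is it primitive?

No

Write f(x) = x⁴ + x² + x + 1.
|GF(3^4)^×| = 3^4 − 1 = 80. Prime factorization: 80 = 2^4·5.
f is primitive ⇔ x has order 80 in GF(3)[x]/(f), i.e. x^(80/q) ≠ 1 for each prime q | 80.
x^(40) mod f = 1
x^(16) mod f = x³ + 2.
Since x^(40) = 1, the order of x divides 40 < 80; not primitive.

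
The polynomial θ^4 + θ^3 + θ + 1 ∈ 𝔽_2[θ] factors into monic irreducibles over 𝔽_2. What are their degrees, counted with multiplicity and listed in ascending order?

1, 1, 2

Write g(θ) = θ^4 + θ^3 + θ + 1.
Roots in 𝔽_2: g(0) = 1; g(1) = 0 → root.
Linear factors from roots: (θ + 1).
Complete factorization: g(θ) = (θ + 1)^2·(θ^2 + θ + 1).
Factor degrees with multiplicity: 1 + 1 + 2 = 4.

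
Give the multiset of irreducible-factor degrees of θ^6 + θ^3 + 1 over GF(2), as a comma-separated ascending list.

Write f(θ) = θ^6 + θ^3 + 1.
Roots in GF(2): f(0) = 1; f(1) = 1.
Complete factorization: f(θ) = (θ^6 + θ^3 + 1).
Factor degrees with multiplicity: 6 = 6.

6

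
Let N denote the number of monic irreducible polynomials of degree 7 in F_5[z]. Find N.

The number of monic irreducibles of degree 7 over GF(5) is (1/7)·Σ_{d∣7} μ(7/d) 5^d.
Divisors of 7: 1, 7; μ(7/d) for each: -1, 1.
Σ = − 5^1 + 5^7 = 78120.
N = 78120/7 = 11160.

11160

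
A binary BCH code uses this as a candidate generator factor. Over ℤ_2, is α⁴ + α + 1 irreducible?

Write m(α) = α⁴ + α + 1.
Check for roots in ℤ_2: m(0) = 1; m(1) = 1.
No roots, so no linear factors.
Monic irreducibles of degree 2 over GF(2): α² + α + 1.
None of them divide m (all give nonzero remainder).
No irreducible factor of degree ≤ 2 exists, so m is irreducible over GF(2).

Yes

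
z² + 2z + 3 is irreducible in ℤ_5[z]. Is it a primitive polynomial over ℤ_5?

Yes

Write f(z) = z² + 2z + 3.
|GF(5^2)^×| = 5^2 − 1 = 24. Prime factorization: 24 = 2^3·3.
f is primitive ⇔ z has order 24 in GF(5)[z]/(f), i.e. z^(24/q) ≠ 1 for each prime q | 24.
z^(12) mod f = 4.
z^(8) mod f = 4z + 1.
None equal 1, so z has full order 24; f is primitive.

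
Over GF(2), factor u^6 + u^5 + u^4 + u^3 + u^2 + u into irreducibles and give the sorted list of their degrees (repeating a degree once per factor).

1, 1, 2, 2

Write f(u) = u^6 + u^5 + u^4 + u^3 + u^2 + u.
Roots in GF(2): f(0) = 0 → root; f(1) = 0 → root.
Linear factors from roots: (u), (u + 1).
Complete factorization: f(u) = (u)·(u + 1)·(u^2 + u + 1)^2.
Factor degrees with multiplicity: 1 + 1 + 2 + 2 = 6.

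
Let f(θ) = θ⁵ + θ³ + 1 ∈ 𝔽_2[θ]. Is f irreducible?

Yes

Check for roots in 𝔽_2: f(0) = 1; f(1) = 1.
No roots, so no linear factors.
Monic irreducibles of degree 2 over GF(2): θ² + θ + 1.
None of them divide f (all give nonzero remainder).
No irreducible factor of degree ≤ 2 exists, so f is irreducible over GF(2).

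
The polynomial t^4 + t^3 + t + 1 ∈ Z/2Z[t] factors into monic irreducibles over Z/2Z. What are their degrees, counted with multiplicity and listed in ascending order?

1, 1, 2

Write f(t) = t^4 + t^3 + t + 1.
Roots in Z/2Z: f(0) = 1; f(1) = 0 → root.
Linear factors from roots: (t + 1).
Complete factorization: f(t) = (t + 1)^2·(t^2 + t + 1).
Factor degrees with multiplicity: 1 + 1 + 2 = 4.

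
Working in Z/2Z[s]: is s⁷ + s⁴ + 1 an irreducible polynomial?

Write P(s) = s⁷ + s⁴ + 1.
Check for roots in Z/2Z: P(0) = 1; P(1) = 1.
No roots, so no linear factors.
Monic irreducibles of degree 2 over GF(2): s² + s + 1.
None of them divide P (all give nonzero remainder).
Monic irreducibles of degree 3 over GF(2): s³ + s + 1, s³ + s² + 1.
None of them divide P (all give nonzero remainder).
No irreducible factor of degree ≤ 3 exists, so P is irreducible over GF(2).

Yes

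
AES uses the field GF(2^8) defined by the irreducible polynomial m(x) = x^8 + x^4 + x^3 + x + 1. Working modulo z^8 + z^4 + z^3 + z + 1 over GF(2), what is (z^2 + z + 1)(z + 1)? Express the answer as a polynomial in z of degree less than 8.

Multiply in GF(2)[z]: (z^2 + z + 1)·(z + 1) = z^3 + 1.
Reduced: z^3 + 1.

z^3 + 1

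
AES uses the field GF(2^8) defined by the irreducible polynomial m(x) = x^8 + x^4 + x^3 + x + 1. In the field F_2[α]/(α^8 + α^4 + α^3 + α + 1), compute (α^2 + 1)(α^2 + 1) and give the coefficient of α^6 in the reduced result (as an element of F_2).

0

Multiply in F_2[α]: (α^2 + 1)·(α^2 + 1) = α^4 + 1.
Reduced: α^4 + 1.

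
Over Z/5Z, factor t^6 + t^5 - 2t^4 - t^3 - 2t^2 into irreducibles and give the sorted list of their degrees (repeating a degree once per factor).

1, 1, 1, 3

Write h(t) = t^6 + t^5 - 2t^4 - t^3 - 2t^2.
Roots in Z/5Z: h(0) = 0 → root; h(1) = 2; h(2) = 3; h(3) = 0 → root; h(4) = 2.
Linear factors from roots: (t), (t + 2).
Complete factorization: h(t) = (t + 2)·(t)^2·(t^3 - t^2 - 1).
Factor degrees with multiplicity: 1 + 1 + 1 + 3 = 6.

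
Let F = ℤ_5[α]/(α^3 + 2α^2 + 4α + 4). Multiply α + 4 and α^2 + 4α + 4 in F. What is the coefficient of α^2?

1

Multiply in ℤ_5[α]: (α + 4)·(α^2 + 4α + 4) = α^3 + 3α^2 + 1.
Reduce using α^3 ≡ 3α^2 + α + 1 (mod α^3 + 2α^2 + 4α + 4).
Reduced: α^2 + α + 2.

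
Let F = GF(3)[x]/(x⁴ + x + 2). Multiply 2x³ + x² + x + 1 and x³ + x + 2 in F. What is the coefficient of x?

Multiply in GF(3)[x]: (2x³ + x² + x + 1)·(x³ + x + 2) = 2x⁶ + x⁵ + 2.
Reduce using x⁴ ≡ 2x + 1 (mod x⁴ + x + 2).
Reduced: x³ + x² + x + 2.

1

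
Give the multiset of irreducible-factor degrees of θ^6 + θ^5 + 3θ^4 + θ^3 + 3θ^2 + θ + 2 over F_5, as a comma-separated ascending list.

2, 2, 2

Write g(θ) = θ^6 + θ^5 + 3θ^4 + θ^3 + 3θ^2 + θ + 2.
Roots in F_5: g(0) = 2; g(1) = 2; g(2) = 3; g(3) = 4; g(4) = 1.
Complete factorization: g(θ) = (θ^2 + θ + 1)·(θ^2 + θ + 2)·(θ^2 + 4θ + 1).
Factor degrees with multiplicity: 2 + 2 + 2 = 6.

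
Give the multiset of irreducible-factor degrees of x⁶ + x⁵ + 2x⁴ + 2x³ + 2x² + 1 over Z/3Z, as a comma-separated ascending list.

1, 1, 4

Write h(x) = x⁶ + x⁵ + 2x⁴ + 2x³ + 2x² + 1.
Roots in Z/3Z: h(0) = 1; h(1) = 0 → root; h(2) = 0 → root.
Linear factors from roots: (x + 2), (x + 1).
Complete factorization: h(x) = (x + 1)·(x + 2)·(x⁴ + x³ + 2).
Factor degrees with multiplicity: 1 + 1 + 4 = 6.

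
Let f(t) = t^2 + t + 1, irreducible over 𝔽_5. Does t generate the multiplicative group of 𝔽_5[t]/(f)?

|GF(5^2)^×| = 5^2 − 1 = 24. Prime factorization: 24 = 2^3·3.
f is primitive ⇔ t has order 24 in GF(5)[t]/(f), i.e. t^(24/q) ≠ 1 for each prime q | 24.
t^(12) mod f = 1
t^(8) mod f = 4t + 4.
Since t^(12) = 1, the order of t divides 12 < 24; not primitive.

No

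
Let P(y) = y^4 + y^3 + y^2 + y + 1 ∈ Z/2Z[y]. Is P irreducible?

Check for roots in Z/2Z: P(0) = 1; P(1) = 1.
No roots, so no linear factors.
Monic irreducibles of degree 2 over GF(2): y^2 + y + 1.
None of them divide P (all give nonzero remainder).
No irreducible factor of degree ≤ 2 exists, so P is irreducible over GF(2).

Yes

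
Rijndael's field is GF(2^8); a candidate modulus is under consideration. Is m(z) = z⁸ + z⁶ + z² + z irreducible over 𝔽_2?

Check for roots in 𝔽_2: m(0) = 0 → root; m(1) = 0 → root.
m(0) = 0, so (z) divides m(z); m is reducible.

No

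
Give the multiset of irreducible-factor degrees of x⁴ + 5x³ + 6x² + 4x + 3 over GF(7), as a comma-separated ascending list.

Write f(x) = x⁴ + 5x³ + 6x² + 4x + 3.
Linear factors from roots: (x + 5).
Complete factorization: f(x) = (x + 5)·(x³ + 6x + 2).
Factor degrees with multiplicity: 1 + 3 = 4.

1, 3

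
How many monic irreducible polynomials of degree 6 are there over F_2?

Gauss's count: N_{2}(6) = (1/6) Σ_{d|6} μ(6/d)·2^d.
Divisors of 6: 1, 2, 3, 6; μ(6/d) for each: 1, -1, -1, 1.
Σ = 2^1 − 2^2 − 2^3 + 2^6 = 54.
N = 54/6 = 9.

9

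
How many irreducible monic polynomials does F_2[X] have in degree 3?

Gauss's count: N_{2}(3) = (1/3) Σ_{d|3} μ(3/d)·2^d.
Divisors of 3: 1, 3; μ(3/d) for each: -1, 1.
Σ = − 2^1 + 2^3 = 6.
N = 6/3 = 2.

2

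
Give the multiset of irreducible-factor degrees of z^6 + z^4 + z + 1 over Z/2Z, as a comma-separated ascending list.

1, 2, 3

Write f(z) = z^6 + z^4 + z + 1.
Roots in Z/2Z: f(0) = 1; f(1) = 0 → root.
Linear factors from roots: (z + 1).
Complete factorization: f(z) = (z + 1)·(z^2 + z + 1)·(z^3 + z + 1).
Factor degrees with multiplicity: 1 + 2 + 3 = 6.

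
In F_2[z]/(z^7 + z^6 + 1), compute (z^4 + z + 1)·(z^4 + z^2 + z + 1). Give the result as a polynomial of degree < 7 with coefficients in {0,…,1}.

Multiply in F_2[z]: (z^4 + z + 1)·(z^4 + z^2 + z + 1) = z^8 + z^6 + z^3 + 1.
Reduce using z^7 ≡ z^6 + 1 (mod z^7 + z^6 + 1).
Reduced: z^3 + z.

z^3 + z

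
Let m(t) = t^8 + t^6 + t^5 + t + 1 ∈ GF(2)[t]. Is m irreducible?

Yes

Check for roots in GF(2): m(0) = 1; m(1) = 1.
No roots, so no linear factors.
Monic irreducibles of degree 2 over GF(2): t^2 + t + 1.
None of them divide m (all give nonzero remainder).
Monic irreducibles of degree 3 over GF(2): t^3 + t + 1, t^3 + t^2 + 1.
None of them divide m (all give nonzero remainder).
Monic irreducibles of degree 4 over GF(2): t^4 + t + 1, t^4 + t^3 + 1, t^4 + t^3 + t^2 + t + 1.
None of them divide m (all give nonzero remainder).
No irreducible factor of degree ≤ 4 exists, so m is irreducible over GF(2).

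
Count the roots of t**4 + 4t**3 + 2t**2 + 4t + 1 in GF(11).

Write g(t) = t**4 + 4t**3 + 2t**2 + 4t + 1.
Evaluate at each of the 11 elements of GF(11):
g(0) = 1; g(1) = 1; g(2) = 10; g(3) = 0 → root; g(4) = 0 → root; g(5) = 8; g(6) = 2; g(7) = 6; g(8) = 2; g(9) = 7; g(10) = 7.
Roots: {3, 4}.

2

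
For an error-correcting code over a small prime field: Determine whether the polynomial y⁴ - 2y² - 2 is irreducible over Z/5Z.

Yes

Write m(y) = y⁴ - 2y² - 2.
Check for roots in Z/5Z: m(0) = 3; m(1) = 2; m(2) = 1; m(3) = 1; m(4) = 2.
No roots, so no linear factors.
Degree-2 irreducible divisors: test the 10 monic irreducibles of degree 2 over GF(5).
None of them divide m (all give nonzero remainder).
No irreducible factor of degree ≤ 2 exists, so m is irreducible over GF(5).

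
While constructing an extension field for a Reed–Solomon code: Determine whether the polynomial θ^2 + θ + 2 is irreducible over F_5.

Yes

Write m(θ) = θ^2 + θ + 2.
Check for roots in F_5: m(0) = 2; m(1) = 4; m(2) = 3; m(3) = 4; m(4) = 2.
No roots. A degree-2 polynomial over a field with no linear factor is irreducible.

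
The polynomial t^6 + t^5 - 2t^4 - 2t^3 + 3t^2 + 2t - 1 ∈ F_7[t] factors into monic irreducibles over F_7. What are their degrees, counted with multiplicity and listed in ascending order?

1, 1, 2, 2

Write h(t) = t^6 + t^5 - 2t^4 - 2t^3 + 3t^2 + 2t - 1.
Linear factors from roots: (t - 2), (t + 1).
Complete factorization: h(t) = (t + 1)·(t - 2)·(t^2 + 3t + 1)·(t^2 - t - 3).
Factor degrees with multiplicity: 1 + 1 + 2 + 2 = 6.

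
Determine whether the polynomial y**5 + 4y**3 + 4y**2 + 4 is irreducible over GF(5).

Yes

Write f(y) = y**5 + 4y**3 + 4y**2 + 4.
Check for roots in GF(5): f(0) = 4; f(1) = 3; f(2) = 4; f(3) = 1; f(4) = 3.
No roots, so no linear factors.
Degree-2 irreducible divisors: test the 10 monic irreducibles of degree 2 over GF(5).
None of them divide f (all give nonzero remainder).
No irreducible factor of degree ≤ 2 exists, so f is irreducible over GF(5).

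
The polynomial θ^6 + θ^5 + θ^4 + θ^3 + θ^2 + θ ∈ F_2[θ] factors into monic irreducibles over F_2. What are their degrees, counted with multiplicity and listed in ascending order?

1, 1, 2, 2

Write h(θ) = θ^6 + θ^5 + θ^4 + θ^3 + θ^2 + θ.
Roots in F_2: h(0) = 0 → root; h(1) = 0 → root.
Linear factors from roots: (θ), (θ + 1).
Complete factorization: h(θ) = (θ)·(θ + 1)·(θ^2 + θ + 1)^2.
Factor degrees with multiplicity: 1 + 1 + 2 + 2 = 6.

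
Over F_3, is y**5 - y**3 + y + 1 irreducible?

No

Write h(y) = y**5 - y**3 + y + 1.
Check for roots in F_3: h(0) = 1; h(1) = 2; h(2) = 0 → root.
h(2) = 0, so (y − 2) divides h(y); h is reducible.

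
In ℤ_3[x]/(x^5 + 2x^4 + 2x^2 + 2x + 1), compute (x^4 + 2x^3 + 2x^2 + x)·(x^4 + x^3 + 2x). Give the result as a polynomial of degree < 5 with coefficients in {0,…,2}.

Multiply in ℤ_3[x]: (x^4 + 2x^3 + 2x^2 + x)·(x^4 + x^3 + 2x) = x^8 + x^6 + 2x^5 + 2x^4 + x^3 + 2x^2.
Reduce using x^5 ≡ x^4 + x^2 + x + 2 (mod x^5 + 2x^4 + 2x^2 + 2x + 1).
Reduced: 2x^2 + 1.

2x^2 + 1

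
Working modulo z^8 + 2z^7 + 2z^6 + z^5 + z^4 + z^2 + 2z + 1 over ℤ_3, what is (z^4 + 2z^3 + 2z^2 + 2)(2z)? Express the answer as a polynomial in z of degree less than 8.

Multiply in ℤ_3[z]: (z^4 + 2z^3 + 2z^2 + 2)·(2z) = 2z^5 + z^4 + z^3 + z.
Reduced: 2z^5 + z^4 + z^3 + z.

2z^5 + z^4 + z^3 + z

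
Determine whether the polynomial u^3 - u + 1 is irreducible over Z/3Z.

Yes

Write P(u) = u^3 - u + 1.
Check for roots in Z/3Z: P(0) = 1; P(1) = 1; P(2) = 1.
No roots. A degree-3 polynomial over a field with no linear factor is irreducible.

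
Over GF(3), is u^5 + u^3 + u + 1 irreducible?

Write f(u) = u^5 + u^3 + u + 1.
Check for roots in GF(3): f(0) = 1; f(1) = 1; f(2) = 1.
No roots, so no linear factors.
Monic irreducibles of degree 2 over GF(3): u^2 + 1, u^2 + u + 2, u^2 + 2u + 2.
None of them divide f (all give nonzero remainder).
No irreducible factor of degree ≤ 2 exists, so f is irreducible over GF(3).

Yes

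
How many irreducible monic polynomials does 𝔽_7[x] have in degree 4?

588

x^(7^4) − x is the product of all monic irreducibles of degree dividing 4; Möbius inversion gives N = (1/4) Σ μ(4/d)·7^d.
Divisors of 4: 1, 2, 4; μ(4/d) for each: 0, -1, 1.
Σ = − 7^2 + 7^4 = 2352.
N = 2352/4 = 588.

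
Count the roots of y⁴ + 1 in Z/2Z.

Write f(y) = y⁴ + 1.
Evaluate at each of the 2 elements of Z/2Z:
f(0) = 1; f(1) = 0 → root.
Roots: {1}.

1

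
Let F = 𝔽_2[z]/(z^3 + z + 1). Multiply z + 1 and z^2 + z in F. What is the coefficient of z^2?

Multiply in 𝔽_2[z]: (z + 1)·(z^2 + z) = z^3 + z.
Reduce using z^3 ≡ z + 1 (mod z^3 + z + 1).
Reduced: 1.

0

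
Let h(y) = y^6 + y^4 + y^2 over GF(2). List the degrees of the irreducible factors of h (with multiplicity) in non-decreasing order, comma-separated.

1, 1, 2, 2

Roots in GF(2): h(0) = 0 → root; h(1) = 1.
Linear factors from roots: (y).
Complete factorization: h(y) = (y)^2·(y^2 + y + 1)^2.
Factor degrees with multiplicity: 1 + 1 + 2 + 2 = 6.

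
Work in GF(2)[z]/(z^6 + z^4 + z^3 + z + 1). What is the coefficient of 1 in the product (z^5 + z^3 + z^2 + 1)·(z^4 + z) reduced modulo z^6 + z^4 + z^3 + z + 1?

1

Multiply in GF(2)[z]: (z^5 + z^3 + z^2 + 1)·(z^4 + z) = z^9 + z^7 + z^3 + z.
Reduce using z^6 ≡ z^4 + z^3 + z + 1 (mod z^6 + z^4 + z^3 + z + 1).
Reduced: z^3 + 1.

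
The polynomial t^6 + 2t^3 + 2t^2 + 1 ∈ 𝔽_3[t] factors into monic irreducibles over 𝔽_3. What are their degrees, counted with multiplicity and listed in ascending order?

Write f(t) = t^6 + 2t^3 + 2t^2 + 1.
Roots in 𝔽_3: f(0) = 1; f(1) = 0 → root; f(2) = 2.
Linear factors from roots: (t + 2).
Complete factorization: f(t) = (t + 2)·(t^2 + t + 2)·(t^3 + 2t + 1).
Factor degrees with multiplicity: 1 + 2 + 3 = 6.

1, 2, 3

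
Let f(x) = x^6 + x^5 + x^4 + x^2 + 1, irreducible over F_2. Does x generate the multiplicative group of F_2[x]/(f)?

|GF(2^6)^×| = 2^6 − 1 = 63. Prime factorization: 63 = 3^2·7.
f is primitive ⇔ x has order 63 in GF(2)[x]/(f), i.e. x^(63/q) ≠ 1 for each prime q | 63.
x^(21) mod f = 1
x^(9) mod f = x^3 + 1.
Since x^(21) = 1, the order of x divides 21 < 63; not primitive.

No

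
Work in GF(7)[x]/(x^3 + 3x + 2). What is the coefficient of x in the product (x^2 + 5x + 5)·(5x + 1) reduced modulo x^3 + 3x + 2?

1

Multiply in GF(7)[x]: (x^2 + 5x + 5)·(5x + 1) = 5x^3 + 5x^2 + 2x + 5.
Reduce using x^3 ≡ 4x + 5 (mod x^3 + 3x + 2).
Reduced: 5x^2 + x + 2.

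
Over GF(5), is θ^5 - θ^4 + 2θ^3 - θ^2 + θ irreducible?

No

Write f(θ) = θ^5 - θ^4 + 2θ^3 - θ^2 + θ.
Check for roots in GF(5): f(0) = 0 → root; f(1) = 2; f(2) = 0 → root; f(3) = 0 → root; f(4) = 4.
f(0) = 0, so (θ) divides f(θ); f is reducible.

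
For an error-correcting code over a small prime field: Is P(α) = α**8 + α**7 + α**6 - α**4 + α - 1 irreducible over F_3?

Yes

Check for roots in F_3: P(0) = 2; P(1) = 2; P(2) = 1.
No roots, so no linear factors.
Monic irreducibles of degree 2 over GF(3): α**2 + 1, α**2 + α - 1, α**2 - α - 1.
None of them divide P (all give nonzero remainder).
Degree-3 irreducible divisors: test the 8 monic irreducibles of degree 3 over GF(3).
None of them divide P (all give nonzero remainder).
Degree-4 irreducible divisors: test the 18 monic irreducibles of degree 4 over GF(3).
None of them divide P (all give nonzero remainder).
No irreducible factor of degree ≤ 4 exists, so P is irreducible over GF(3).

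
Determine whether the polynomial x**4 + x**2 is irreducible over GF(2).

No

Write m(x) = x**4 + x**2.
Check for roots in GF(2): m(0) = 0 → root; m(1) = 0 → root.
m(0) = 0, so (x) divides m(x); m is reducible.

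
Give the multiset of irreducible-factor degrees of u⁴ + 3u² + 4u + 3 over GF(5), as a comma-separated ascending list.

4

Write h(u) = u⁴ + 3u² + 4u + 3.
Roots in GF(5): h(0) = 3; h(1) = 1; h(2) = 4; h(3) = 3; h(4) = 3.
Complete factorization: h(u) = (u⁴ + 3u² + 4u + 3).
Factor degrees with multiplicity: 4 = 4.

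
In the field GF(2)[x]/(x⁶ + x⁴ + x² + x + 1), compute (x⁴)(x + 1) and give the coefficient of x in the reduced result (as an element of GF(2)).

0

Multiply in GF(2)[x]: (x⁴)·(x + 1) = x⁵ + x⁴.
Reduced: x⁵ + x⁴.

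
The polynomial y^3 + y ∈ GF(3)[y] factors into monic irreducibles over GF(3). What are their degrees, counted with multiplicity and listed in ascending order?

Write g(y) = y^3 + y.
Roots in GF(3): g(0) = 0 → root; g(1) = 2; g(2) = 1.
Linear factors from roots: (y).
Complete factorization: g(y) = (y)·(y^2 + 1).
Factor degrees with multiplicity: 1 + 2 = 3.

1, 2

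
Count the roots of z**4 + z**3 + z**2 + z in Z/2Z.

Write f(z) = z**4 + z**3 + z**2 + z.
Evaluate at each of the 2 elements of Z/2Z:
f(0) = 0 → root; f(1) = 0 → root.
Roots: {0, 1}.

2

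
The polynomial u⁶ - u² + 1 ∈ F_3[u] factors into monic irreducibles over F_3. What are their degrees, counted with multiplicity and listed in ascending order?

Write f(u) = u⁶ - u² + 1.
Roots in F_3: f(0) = 1; f(1) = 1; f(2) = 1.
Complete factorization: f(u) = (u⁶ - u² + 1).
Factor degrees with multiplicity: 6 = 6.

6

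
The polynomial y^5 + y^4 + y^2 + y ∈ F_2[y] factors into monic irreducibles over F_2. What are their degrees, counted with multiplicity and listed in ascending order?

Write h(y) = y^5 + y^4 + y^2 + y.
Roots in F_2: h(0) = 0 → root; h(1) = 0 → root.
Linear factors from roots: (y), (y + 1).
Complete factorization: h(y) = (y)·(y + 1)^2·(y^2 + y + 1).
Factor degrees with multiplicity: 1 + 1 + 1 + 2 = 5.

1, 1, 1, 2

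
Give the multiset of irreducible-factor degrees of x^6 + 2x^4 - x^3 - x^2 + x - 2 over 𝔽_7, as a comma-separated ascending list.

Write h(x) = x^6 + 2x^4 - x^3 - x^2 + x - 2.
Linear factors from roots: (x - 1), (x - 2), (x + 1).
Complete factorization: h(x) = (x - 2)·(x - 1)·(x + 1)^2·(x^2 + x - 1).
Factor degrees with multiplicity: 1 + 1 + 1 + 1 + 2 = 6.

1, 1, 1, 1, 2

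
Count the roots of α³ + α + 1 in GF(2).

0

Write h(α) = α³ + α + 1.
Evaluate at each of the 2 elements of GF(2):
h(0) = 1; h(1) = 1.
No element is a root.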